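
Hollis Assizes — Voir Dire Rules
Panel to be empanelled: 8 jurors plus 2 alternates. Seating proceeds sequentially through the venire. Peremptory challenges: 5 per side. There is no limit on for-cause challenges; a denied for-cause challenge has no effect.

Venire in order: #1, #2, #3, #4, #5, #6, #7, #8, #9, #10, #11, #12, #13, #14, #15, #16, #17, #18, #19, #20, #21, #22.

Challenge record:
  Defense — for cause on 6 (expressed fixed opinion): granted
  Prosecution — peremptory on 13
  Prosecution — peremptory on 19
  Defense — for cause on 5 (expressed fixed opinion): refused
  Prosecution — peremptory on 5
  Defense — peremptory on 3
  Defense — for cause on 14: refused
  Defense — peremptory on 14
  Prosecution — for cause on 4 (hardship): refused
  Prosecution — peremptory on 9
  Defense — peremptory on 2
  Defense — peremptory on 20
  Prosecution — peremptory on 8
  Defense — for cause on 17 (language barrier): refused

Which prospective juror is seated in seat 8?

16

Removed: #2, #3, #5, #6, #8, #9, #13, #14, #19, #20. (#4, #17 stay — for-cause denied.)
Filling seats in venire order through position 8: #1, #4, #7, #10, #11, #12, #15, #16.
So seat 8 is #16.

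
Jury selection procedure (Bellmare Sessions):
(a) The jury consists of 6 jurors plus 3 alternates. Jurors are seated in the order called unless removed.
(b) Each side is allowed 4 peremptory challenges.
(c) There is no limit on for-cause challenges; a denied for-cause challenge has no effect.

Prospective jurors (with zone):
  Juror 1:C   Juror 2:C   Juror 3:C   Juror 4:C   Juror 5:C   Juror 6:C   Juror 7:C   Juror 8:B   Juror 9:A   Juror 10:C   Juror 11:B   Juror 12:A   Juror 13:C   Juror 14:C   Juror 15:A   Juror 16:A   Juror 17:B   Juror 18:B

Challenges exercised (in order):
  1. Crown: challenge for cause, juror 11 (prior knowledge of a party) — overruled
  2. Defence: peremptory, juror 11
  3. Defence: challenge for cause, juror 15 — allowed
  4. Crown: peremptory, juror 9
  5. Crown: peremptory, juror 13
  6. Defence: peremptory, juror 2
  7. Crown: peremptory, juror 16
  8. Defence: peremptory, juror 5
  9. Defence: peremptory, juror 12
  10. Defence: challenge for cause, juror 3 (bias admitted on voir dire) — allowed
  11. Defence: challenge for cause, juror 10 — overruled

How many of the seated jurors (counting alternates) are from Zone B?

3

Removed: #2, #3, #5, #9, #11, #12, #13, #15, #16.
Seated (9 incl. alternates): #1, #4, #6, #7, #8, #10, #14, #17, #18.
Of those, in Zone B: #8, #17, #18 → 3.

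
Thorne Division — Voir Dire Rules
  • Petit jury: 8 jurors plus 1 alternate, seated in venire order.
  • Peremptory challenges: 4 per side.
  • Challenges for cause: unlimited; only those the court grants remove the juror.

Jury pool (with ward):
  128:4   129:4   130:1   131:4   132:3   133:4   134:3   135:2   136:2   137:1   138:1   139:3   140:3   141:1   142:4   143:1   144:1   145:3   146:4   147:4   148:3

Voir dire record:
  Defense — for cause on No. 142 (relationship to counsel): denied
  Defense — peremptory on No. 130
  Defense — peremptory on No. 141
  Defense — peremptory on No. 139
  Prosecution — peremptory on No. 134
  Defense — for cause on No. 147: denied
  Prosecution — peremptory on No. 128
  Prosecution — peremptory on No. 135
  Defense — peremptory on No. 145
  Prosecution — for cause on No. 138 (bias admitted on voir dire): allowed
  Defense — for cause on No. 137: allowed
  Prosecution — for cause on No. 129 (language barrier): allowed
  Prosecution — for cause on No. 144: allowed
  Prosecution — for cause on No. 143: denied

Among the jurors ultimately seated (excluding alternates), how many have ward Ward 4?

Removed: #128, #129, #130, #134, #135, #137, #138, #139, #141, #144, #145.
Seated jurors 1–8: #131, #132, #133, #136, #140, #142, #143, #146 (alternates #147 not counted).
Of those, in Ward 4: #131, #133, #142, #146 → 4.

4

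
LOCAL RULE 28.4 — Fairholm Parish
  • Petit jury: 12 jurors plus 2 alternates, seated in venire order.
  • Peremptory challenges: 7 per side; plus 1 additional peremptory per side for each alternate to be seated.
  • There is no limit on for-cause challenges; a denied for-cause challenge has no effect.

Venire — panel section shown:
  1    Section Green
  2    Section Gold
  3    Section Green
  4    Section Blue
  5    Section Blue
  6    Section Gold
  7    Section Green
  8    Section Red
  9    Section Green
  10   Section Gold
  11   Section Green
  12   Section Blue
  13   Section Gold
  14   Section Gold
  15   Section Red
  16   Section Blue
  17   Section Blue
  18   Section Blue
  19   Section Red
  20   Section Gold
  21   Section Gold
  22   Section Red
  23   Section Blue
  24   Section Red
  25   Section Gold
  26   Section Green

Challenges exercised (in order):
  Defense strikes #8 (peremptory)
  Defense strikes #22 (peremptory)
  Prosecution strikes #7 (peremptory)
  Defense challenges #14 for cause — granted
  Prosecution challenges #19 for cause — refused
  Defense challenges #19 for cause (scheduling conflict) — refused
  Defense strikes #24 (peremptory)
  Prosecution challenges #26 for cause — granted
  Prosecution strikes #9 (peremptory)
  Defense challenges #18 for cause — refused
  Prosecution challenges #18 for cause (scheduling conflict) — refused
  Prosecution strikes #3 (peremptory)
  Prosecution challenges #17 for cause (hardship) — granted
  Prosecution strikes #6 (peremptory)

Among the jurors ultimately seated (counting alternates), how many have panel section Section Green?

Removed: #3, #6, #7, #8, #9, #14, #17, #22, #24, #26.
Seated (14 incl. alternates): #1, #2, #4, #5, #10, #11, #12, #13, #15, #16, #18, #19, #20, #21.
Of those, in Section Green: #1, #11 → 2.

2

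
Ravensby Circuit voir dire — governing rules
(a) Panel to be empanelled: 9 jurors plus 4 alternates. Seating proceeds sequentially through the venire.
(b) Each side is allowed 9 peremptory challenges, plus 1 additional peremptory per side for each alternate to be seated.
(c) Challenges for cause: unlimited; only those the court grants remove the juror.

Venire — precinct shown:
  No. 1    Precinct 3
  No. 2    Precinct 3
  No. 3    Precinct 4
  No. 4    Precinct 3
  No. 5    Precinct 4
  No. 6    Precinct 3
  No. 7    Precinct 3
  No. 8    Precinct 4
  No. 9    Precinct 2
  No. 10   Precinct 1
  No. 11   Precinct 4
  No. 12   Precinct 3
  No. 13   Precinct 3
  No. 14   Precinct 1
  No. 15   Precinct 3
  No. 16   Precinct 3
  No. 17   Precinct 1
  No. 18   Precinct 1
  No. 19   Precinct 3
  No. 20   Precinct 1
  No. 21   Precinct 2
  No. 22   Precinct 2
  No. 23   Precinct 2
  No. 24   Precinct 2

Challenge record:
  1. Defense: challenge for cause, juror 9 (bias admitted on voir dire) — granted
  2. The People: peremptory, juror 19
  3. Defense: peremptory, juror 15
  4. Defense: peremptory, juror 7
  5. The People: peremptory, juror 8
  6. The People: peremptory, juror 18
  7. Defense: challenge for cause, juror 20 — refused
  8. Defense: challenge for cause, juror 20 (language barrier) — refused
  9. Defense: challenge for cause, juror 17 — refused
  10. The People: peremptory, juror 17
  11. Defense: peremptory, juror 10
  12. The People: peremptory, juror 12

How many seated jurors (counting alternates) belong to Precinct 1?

2

Removed: #7, #8, #9, #10, #12, #15, #17, #18, #19.
Seated (13 incl. alternates): #1, #2, #3, #4, #5, #6, #11, #13, #14, #16, #20, #21, #22.
Of those, in Precinct 1: #14, #20 → 2.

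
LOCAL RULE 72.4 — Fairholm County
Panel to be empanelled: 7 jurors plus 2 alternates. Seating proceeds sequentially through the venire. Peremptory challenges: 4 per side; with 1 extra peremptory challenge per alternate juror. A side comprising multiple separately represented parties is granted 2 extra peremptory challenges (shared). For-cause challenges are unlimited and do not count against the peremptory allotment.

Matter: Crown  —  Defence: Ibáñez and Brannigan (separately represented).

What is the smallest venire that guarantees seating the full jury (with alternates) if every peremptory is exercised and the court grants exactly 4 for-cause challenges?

Seats to fill: 7 + 2 alternates = 9.
Peremptories — Crown: 4 + 1×2 = 6; Defence: 4 + 1×2 + 2 = 8; total 14.
For-cause removals: 4.
Minimum venire: 9 + 14 + 4 = 27.

27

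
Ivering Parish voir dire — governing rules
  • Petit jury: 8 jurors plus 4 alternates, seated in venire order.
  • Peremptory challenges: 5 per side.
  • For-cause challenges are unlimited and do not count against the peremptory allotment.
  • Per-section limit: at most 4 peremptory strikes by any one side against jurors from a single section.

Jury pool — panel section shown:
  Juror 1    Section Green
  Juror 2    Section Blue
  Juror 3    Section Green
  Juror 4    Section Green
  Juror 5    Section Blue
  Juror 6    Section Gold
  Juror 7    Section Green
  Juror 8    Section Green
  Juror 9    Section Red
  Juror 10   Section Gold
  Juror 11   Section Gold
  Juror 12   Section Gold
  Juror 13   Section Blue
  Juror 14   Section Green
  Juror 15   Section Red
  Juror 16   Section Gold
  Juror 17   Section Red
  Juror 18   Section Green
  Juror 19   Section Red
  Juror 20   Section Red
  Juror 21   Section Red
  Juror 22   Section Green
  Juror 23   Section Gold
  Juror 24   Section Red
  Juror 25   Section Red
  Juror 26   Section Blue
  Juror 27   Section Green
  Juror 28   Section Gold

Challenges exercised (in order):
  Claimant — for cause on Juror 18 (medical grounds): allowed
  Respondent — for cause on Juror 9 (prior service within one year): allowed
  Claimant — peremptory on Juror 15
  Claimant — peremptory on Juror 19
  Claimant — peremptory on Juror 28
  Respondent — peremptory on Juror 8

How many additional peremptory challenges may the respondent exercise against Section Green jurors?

3

Respondent peremptories so far: #8 — 1 of 5 used, 4 left overall.
Against Section Green: #8 — 1 used; per-section cap 4 leaves 3.
Binding limit: min(4, 3) = 3.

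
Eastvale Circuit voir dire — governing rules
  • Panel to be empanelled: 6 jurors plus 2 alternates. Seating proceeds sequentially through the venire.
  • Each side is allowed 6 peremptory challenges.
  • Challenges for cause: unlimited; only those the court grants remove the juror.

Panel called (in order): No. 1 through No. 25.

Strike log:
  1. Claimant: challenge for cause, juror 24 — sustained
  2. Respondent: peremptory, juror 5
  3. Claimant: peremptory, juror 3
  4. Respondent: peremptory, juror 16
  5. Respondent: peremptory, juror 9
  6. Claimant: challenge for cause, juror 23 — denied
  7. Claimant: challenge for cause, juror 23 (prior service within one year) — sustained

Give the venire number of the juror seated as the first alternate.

Removed: #3, #5, #9, #16, #23, #24.
Seating in order: seats 1–6 → #1, #2, #4, #6, #7, #8; alternates → #10, #11.
So alternate 1 is #10.

10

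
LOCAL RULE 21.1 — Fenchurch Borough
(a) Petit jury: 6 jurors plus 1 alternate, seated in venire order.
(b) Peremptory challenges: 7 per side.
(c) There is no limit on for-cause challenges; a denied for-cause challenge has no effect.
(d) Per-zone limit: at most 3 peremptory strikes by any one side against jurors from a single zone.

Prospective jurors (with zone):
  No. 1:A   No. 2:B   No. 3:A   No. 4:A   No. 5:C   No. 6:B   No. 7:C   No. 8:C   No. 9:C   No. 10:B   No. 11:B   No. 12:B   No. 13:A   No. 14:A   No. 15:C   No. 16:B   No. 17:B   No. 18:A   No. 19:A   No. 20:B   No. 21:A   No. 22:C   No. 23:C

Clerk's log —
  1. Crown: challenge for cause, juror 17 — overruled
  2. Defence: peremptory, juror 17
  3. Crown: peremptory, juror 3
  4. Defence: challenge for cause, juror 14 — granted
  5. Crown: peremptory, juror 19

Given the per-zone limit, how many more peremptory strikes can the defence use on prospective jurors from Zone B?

2

Defence peremptories so far: #17 — 1 of 7 used, 6 left overall.
Against Zone B: #17 — 1 used; per-zone cap 3 leaves 2.
Binding limit: min(6, 2) = 2.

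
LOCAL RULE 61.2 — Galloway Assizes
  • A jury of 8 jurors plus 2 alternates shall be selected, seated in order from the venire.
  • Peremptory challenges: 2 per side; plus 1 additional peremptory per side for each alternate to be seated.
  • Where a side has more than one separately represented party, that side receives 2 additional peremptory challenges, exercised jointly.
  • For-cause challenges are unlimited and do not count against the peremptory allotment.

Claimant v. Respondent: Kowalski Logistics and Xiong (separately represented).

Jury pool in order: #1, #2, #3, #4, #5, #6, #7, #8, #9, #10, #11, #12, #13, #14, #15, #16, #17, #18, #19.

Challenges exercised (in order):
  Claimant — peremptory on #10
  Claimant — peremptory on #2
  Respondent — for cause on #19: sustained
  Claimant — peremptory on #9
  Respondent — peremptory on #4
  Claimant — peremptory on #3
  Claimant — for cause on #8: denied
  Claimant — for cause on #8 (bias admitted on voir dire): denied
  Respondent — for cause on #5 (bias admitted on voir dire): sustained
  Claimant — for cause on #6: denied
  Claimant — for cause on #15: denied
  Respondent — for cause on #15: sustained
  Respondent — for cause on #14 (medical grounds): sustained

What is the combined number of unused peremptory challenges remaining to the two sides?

Claimant allotment: 2 base + 1 × 2 alternates = 4. Respondent allotment: 2 base + 1 × 2 alternates + 2 multi-party = 6.
Claimant peremptories used: #10, #2, #9, #3 — 4 (for-cause on #8, #8, #6, #15 don't count).
Respondent peremptories used: #4 — 1 (for-cause on #19, #5, #15, #14 don't count).
Remaining: (4 − 4) + (6 − 1) = 5.

5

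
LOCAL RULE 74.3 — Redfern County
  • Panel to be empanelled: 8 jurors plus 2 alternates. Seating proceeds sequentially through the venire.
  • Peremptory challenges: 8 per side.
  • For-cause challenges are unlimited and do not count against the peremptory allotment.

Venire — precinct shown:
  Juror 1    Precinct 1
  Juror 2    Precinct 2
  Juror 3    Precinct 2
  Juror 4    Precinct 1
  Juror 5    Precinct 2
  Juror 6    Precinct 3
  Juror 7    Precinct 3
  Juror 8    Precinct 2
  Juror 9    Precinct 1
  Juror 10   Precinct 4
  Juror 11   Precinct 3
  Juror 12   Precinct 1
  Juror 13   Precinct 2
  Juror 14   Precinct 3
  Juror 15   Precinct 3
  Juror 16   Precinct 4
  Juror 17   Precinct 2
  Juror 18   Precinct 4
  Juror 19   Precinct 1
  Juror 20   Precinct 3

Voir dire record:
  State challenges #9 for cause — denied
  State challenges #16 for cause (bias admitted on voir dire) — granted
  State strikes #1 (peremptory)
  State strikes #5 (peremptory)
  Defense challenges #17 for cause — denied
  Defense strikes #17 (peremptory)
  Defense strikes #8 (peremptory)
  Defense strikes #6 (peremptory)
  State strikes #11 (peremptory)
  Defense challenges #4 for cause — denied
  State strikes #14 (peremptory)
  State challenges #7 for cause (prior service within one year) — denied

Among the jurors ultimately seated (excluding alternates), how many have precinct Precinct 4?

Removed: #1, #5, #6, #8, #11, #14, #16, #17.
Seated jurors 1–8: #2, #3, #4, #7, #9, #10, #12, #13 (alternates #15, #18 not counted).
Of those, in Precinct 4: #10 → 1.

1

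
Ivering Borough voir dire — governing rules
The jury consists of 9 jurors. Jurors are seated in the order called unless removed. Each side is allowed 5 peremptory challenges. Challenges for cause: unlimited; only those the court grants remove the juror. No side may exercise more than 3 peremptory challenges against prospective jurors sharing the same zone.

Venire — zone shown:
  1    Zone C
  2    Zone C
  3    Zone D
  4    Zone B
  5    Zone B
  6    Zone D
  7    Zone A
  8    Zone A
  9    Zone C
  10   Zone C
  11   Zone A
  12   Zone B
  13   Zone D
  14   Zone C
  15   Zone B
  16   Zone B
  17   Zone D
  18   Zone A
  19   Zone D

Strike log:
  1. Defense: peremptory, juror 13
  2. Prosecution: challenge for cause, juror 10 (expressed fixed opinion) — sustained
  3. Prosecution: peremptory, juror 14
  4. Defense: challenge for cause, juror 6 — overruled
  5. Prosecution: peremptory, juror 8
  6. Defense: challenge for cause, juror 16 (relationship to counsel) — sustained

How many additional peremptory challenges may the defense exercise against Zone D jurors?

Defense peremptories so far: #13 — 1 of 5 used, 4 left overall.
Against Zone D: #13 — 1 used; per-zone cap 3 leaves 2.
Binding limit: min(4, 2) = 2.

2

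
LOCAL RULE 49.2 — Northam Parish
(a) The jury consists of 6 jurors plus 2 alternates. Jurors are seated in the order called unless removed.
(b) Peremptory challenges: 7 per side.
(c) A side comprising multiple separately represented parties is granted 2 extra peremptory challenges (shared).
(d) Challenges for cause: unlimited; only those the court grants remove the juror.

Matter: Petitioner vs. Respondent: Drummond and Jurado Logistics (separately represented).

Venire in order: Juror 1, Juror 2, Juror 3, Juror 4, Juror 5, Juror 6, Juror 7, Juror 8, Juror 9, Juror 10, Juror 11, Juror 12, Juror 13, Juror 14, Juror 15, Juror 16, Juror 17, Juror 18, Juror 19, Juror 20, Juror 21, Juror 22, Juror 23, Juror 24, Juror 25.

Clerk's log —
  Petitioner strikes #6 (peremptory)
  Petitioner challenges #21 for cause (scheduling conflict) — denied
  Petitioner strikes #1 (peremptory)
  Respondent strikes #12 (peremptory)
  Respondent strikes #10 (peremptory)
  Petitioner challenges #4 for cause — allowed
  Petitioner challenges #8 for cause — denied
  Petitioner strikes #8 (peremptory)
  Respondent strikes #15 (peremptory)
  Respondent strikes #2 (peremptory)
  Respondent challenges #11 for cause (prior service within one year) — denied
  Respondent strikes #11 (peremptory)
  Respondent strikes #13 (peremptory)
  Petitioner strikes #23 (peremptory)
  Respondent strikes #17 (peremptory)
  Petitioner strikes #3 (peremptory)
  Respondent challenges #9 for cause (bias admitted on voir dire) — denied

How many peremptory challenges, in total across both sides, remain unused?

Petitioner allotment: 7. Respondent allotment: 7 base + 2 multi-party = 9.
Petitioner peremptories used: #6, #1, #8, #23, #3 — 5 (for-cause on #21, #4, #8 don't count).
Respondent peremptories used: #12, #10, #15, #2, #11, #13, #17 — 7 (for-cause on #11, #9 don't count).
Remaining: (7 − 5) + (9 − 7) = 4.

4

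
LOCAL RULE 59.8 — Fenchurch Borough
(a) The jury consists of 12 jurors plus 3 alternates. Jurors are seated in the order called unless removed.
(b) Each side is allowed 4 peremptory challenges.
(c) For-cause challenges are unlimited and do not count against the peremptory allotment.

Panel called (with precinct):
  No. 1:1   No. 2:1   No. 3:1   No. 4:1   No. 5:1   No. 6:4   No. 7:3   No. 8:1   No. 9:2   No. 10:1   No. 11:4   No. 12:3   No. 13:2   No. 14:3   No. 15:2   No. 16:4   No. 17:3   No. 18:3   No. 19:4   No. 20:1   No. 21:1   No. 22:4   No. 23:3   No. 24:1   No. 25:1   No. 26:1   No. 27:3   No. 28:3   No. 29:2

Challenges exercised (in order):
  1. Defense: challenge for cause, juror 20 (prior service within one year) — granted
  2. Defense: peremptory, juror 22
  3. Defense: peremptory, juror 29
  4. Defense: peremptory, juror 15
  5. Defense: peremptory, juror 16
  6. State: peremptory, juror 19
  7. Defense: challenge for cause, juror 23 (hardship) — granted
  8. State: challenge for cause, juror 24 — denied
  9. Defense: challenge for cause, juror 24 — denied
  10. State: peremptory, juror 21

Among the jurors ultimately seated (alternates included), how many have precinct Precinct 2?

2

Removed: #15, #16, #19, #20, #21, #22, #23, #29.
Seated (15 incl. alternates): #1, #2, #3, #4, #5, #6, #7, #8, #9, #10, #11, #12, #13, #14, #17.
Of those, in Precinct 2: #9, #13 → 2.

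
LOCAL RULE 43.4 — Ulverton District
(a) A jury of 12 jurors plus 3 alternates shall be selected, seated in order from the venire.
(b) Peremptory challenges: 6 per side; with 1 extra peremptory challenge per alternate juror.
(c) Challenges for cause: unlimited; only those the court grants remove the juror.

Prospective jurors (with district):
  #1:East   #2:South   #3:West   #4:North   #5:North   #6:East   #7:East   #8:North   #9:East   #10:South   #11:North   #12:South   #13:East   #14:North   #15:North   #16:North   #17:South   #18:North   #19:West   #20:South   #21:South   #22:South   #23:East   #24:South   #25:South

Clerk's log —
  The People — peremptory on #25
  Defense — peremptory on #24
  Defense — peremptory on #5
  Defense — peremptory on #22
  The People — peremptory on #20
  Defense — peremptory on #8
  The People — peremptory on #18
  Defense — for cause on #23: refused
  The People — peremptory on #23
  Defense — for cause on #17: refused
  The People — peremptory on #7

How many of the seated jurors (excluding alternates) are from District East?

Removed: #5, #7, #8, #18, #20, #22, #23, #24, #25.
Seated jurors 1–12: #1, #2, #3, #4, #6, #9, #10, #11, #12, #13, #14, #15 (alternates #16, #17, #19 not counted).
Of those, in District East: #1, #6, #9, #13 → 4.

4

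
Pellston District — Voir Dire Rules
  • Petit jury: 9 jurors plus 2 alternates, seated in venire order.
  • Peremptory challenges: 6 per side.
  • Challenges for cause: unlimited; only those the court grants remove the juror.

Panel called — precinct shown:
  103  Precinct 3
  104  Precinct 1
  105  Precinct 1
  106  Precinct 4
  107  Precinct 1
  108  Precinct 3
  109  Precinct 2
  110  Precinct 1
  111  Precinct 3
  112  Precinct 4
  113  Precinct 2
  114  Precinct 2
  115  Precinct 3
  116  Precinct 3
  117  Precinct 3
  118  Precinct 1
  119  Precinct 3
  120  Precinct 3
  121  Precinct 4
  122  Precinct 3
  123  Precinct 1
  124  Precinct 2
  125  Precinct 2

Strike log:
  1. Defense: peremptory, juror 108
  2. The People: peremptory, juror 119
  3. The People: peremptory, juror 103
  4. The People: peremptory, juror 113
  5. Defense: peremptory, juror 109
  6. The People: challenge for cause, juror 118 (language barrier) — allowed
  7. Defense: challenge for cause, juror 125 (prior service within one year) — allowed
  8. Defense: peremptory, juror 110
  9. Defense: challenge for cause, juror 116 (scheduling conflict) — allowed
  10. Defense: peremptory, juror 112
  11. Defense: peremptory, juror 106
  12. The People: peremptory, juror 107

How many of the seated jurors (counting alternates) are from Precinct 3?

Removed: #103, #106, #107, #108, #109, #110, #112, #113, #116, #118, #119, #125.
Seated (11 incl. alternates): #104, #105, #111, #114, #115, #117, #120, #121, #122, #123, #124.
Of those, in Precinct 3: #111, #115, #117, #120, #122 → 5.

5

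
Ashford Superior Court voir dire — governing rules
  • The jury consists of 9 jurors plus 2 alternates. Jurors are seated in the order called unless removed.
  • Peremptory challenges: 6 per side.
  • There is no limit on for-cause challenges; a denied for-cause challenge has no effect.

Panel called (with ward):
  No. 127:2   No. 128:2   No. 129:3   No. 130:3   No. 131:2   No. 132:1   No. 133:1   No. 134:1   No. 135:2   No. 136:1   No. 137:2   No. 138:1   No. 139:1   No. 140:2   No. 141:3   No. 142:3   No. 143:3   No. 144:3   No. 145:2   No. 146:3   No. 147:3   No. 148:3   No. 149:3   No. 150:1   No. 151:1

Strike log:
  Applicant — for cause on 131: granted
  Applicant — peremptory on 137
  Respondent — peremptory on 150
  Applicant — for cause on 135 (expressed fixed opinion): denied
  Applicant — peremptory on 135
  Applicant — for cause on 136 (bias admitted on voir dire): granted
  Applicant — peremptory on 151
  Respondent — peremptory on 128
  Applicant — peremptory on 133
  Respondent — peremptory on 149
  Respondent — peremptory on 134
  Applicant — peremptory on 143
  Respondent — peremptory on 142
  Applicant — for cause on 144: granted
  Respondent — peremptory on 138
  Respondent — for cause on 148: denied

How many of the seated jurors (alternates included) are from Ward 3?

Removed: #128, #131, #133, #134, #135, #136, #137, #138, #142, #143, #144, #149, #150, #151.
Seated (11 incl. alternates): #127, #129, #130, #132, #139, #140, #141, #145, #146, #147, #148.
Of those, in Ward 3: #129, #130, #141, #146, #147, #148 → 6.

6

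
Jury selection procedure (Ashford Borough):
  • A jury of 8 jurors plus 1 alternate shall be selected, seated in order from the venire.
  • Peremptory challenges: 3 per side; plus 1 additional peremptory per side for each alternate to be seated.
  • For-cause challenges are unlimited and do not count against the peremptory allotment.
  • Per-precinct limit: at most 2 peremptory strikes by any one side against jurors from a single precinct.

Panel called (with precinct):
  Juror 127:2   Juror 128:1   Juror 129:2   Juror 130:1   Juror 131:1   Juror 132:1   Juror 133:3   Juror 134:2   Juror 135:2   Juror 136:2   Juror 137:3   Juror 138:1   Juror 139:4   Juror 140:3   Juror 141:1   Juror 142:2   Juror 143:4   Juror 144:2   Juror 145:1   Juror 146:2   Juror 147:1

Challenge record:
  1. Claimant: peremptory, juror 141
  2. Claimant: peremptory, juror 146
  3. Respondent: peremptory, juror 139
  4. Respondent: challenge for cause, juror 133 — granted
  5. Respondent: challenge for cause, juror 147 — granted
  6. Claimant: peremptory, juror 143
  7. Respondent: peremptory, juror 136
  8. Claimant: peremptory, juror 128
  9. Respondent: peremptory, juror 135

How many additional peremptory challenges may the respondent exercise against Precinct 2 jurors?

Respondent peremptories so far: #139, #136, #135 — 3 of 4 used, 1 left overall.
Against Precinct 2: #136, #135 — 2 used; per-precinct cap 2 leaves 0.
Binding limit: min(1, 0) = 0.

0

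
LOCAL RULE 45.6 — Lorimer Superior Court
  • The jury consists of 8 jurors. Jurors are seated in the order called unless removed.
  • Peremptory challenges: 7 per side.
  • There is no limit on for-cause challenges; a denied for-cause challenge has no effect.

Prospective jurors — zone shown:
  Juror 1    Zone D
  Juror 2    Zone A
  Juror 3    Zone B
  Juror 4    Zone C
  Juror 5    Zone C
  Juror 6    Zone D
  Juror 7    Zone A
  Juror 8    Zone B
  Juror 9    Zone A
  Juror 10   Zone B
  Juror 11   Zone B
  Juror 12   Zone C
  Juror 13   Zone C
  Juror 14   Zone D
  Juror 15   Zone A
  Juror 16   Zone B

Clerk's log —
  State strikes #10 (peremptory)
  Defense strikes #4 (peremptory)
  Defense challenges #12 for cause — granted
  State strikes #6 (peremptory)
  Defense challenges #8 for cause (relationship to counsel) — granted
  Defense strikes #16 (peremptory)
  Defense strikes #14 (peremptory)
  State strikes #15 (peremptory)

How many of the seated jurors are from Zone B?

Removed: #4, #6, #8, #10, #12, #14, #15, #16.
Seated jurors 1–8: #1, #2, #3, #5, #7, #9, #11, #13.
Of those, in Zone B: #3, #11 → 2.

2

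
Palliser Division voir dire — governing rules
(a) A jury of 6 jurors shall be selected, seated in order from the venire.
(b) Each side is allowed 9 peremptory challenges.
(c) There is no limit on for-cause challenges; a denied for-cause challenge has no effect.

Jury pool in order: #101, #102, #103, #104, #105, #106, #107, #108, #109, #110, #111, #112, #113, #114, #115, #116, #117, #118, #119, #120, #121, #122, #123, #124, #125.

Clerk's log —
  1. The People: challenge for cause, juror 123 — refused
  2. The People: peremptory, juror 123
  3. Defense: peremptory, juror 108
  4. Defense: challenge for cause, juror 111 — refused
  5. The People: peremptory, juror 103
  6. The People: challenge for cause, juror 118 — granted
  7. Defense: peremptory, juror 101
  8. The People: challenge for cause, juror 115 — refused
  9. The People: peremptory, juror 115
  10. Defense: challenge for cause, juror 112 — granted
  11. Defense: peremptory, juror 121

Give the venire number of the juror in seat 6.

109

Removed: #101, #103, #108, #112, #115, #118, #121, #123. (#111 stays — for-cause denied.)
Filling seats in venire order through position 6: #102, #104, #105, #106, #107, #109.
So seat 6 is #109.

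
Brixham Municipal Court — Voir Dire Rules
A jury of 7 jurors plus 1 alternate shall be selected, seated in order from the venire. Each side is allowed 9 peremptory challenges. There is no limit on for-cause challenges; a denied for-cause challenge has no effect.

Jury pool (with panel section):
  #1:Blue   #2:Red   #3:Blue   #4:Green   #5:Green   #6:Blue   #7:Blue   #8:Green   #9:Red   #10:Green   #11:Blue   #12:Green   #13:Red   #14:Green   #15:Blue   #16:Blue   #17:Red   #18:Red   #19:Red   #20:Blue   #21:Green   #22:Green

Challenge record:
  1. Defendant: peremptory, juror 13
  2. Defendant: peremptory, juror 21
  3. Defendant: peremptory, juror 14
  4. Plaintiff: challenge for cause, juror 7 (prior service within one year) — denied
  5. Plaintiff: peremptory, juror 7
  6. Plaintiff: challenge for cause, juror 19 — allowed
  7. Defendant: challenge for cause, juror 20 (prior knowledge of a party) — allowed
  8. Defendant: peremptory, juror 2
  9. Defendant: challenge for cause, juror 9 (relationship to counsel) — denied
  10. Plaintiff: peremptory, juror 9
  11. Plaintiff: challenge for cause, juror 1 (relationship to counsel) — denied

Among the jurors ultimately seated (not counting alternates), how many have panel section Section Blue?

3

Removed: #2, #7, #9, #13, #14, #19, #20, #21.
Seated jurors 1–7: #1, #3, #4, #5, #6, #8, #10 (alternates #11 not counted).
Of those, in Section Blue: #1, #3, #6 → 3.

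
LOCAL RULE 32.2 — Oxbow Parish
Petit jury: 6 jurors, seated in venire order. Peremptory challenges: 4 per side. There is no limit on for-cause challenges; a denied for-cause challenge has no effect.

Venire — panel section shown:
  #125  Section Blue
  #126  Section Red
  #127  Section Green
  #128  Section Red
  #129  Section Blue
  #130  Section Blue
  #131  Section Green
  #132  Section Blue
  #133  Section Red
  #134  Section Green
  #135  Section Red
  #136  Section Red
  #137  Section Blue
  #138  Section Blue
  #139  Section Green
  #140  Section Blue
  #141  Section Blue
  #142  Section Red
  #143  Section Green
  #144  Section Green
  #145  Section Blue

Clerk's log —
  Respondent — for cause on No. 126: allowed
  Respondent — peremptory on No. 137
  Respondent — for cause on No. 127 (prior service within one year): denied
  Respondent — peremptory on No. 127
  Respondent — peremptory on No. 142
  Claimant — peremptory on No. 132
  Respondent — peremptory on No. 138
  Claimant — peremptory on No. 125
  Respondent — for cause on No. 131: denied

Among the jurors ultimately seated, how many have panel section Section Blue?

Removed: #125, #126, #127, #132, #137, #138, #142.
Seated jurors 1–6: #128, #129, #130, #131, #133, #134.
Of those, in Section Blue: #129, #130 → 2.

2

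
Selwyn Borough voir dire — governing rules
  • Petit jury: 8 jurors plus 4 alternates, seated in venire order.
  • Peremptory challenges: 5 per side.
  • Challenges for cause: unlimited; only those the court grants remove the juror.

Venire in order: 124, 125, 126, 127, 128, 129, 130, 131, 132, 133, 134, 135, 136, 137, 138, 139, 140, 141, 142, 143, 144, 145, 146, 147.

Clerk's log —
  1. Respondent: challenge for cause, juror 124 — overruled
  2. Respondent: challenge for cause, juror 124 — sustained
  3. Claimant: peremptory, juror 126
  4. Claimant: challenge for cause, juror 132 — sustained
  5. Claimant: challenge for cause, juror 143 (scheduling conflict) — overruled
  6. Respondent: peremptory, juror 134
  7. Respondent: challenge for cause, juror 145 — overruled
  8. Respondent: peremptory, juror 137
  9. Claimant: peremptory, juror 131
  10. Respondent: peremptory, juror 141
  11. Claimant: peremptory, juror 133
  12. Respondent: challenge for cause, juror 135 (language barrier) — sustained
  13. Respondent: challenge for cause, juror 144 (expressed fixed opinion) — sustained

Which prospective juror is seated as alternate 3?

Removed: #124, #126, #131, #132, #133, #134, #135, #137, #141, #144. (#143, #145 stay — for-cause denied.)
Filling seats in venire order through position 11: #125, #127, #128, #129, #130, #136, #138, #139, #140, #142, #143.
So alternate 3 is #143.

143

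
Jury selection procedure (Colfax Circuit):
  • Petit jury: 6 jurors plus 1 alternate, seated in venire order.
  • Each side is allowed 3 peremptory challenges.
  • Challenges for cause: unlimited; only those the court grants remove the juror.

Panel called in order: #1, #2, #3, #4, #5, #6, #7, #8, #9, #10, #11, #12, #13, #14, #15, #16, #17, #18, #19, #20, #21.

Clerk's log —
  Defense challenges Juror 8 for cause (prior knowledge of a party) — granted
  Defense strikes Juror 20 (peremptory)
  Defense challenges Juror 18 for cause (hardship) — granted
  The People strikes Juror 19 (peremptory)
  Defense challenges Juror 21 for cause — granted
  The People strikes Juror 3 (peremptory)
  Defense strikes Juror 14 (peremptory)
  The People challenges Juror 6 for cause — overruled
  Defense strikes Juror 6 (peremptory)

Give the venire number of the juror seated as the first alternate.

Removed: #3, #6, #8, #14, #18, #19, #20, #21.
Seating in order: seats 1–6 → #1, #2, #4, #5, #7, #9; alternates → #10.
So alternate 1 is #10.

10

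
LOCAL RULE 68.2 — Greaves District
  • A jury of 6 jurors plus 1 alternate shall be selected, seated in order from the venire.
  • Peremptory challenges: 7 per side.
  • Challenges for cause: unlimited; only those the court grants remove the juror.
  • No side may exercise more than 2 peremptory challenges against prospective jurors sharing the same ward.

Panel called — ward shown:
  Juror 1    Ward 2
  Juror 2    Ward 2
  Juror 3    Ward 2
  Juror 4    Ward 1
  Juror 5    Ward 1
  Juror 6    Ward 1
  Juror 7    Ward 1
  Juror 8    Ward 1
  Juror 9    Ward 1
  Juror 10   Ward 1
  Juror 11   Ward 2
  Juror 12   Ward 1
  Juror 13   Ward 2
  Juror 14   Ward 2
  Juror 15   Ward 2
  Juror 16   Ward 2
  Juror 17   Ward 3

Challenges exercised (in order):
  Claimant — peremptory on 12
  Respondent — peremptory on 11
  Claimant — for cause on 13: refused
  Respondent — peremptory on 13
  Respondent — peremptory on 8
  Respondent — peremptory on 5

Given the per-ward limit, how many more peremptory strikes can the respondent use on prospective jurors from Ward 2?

0

Respondent peremptories so far: #11, #13, #8, #5 — 4 of 7 used, 3 left overall.
Against Ward 2: #11, #13 — 2 used; per-ward cap 2 leaves 0.
Binding limit: min(3, 0) = 0.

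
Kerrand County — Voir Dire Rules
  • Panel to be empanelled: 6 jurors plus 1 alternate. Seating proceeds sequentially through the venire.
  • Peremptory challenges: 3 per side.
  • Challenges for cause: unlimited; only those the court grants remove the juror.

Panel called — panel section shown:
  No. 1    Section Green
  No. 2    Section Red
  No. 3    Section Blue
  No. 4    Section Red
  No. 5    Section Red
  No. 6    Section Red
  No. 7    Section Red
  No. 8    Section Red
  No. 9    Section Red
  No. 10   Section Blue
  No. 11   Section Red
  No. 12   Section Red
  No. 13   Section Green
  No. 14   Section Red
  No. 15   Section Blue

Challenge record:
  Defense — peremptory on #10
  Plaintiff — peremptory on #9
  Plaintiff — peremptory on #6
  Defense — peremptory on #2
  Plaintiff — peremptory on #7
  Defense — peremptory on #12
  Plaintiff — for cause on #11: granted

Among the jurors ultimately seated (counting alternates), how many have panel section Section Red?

Removed: #2, #6, #7, #9, #10, #11, #12.
Seated (7 incl. alternates): #1, #3, #4, #5, #8, #13, #14.
Of those, in Section Red: #4, #5, #8, #14 → 4.

4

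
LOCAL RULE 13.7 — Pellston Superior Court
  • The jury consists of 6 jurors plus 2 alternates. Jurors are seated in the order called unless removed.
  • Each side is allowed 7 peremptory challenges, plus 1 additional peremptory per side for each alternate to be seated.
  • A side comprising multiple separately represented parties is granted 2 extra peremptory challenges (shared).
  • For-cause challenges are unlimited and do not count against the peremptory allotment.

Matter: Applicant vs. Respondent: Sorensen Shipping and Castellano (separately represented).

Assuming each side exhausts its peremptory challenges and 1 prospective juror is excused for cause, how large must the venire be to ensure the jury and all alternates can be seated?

29

Seats to fill: 6 + 2 alternates = 8.
Peremptories — Applicant: 7 + 1×2 = 9; Respondent: 7 + 1×2 + 2 = 11; total 20.
For-cause removals: 1.
Minimum venire: 8 + 20 + 1 = 29.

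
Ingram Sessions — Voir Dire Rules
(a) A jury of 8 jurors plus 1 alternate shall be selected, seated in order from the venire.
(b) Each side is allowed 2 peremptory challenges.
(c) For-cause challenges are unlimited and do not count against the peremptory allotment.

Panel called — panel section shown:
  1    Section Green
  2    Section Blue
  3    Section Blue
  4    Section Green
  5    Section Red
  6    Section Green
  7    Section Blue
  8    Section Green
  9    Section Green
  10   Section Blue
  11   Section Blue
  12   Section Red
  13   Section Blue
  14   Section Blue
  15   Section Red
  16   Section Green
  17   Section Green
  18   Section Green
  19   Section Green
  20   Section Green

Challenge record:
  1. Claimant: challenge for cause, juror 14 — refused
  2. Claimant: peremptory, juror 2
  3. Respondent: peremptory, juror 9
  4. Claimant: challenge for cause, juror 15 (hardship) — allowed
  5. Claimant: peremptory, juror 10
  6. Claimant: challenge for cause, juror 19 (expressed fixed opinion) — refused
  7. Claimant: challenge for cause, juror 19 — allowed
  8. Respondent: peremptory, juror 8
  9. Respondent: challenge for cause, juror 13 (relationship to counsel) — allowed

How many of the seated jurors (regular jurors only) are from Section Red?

2

Removed: #2, #8, #9, #10, #13, #15, #19.
Seated jurors 1–8: #1, #3, #4, #5, #6, #7, #11, #12 (alternates #14 not counted).
Of those, in Section Red: #5, #12 → 2.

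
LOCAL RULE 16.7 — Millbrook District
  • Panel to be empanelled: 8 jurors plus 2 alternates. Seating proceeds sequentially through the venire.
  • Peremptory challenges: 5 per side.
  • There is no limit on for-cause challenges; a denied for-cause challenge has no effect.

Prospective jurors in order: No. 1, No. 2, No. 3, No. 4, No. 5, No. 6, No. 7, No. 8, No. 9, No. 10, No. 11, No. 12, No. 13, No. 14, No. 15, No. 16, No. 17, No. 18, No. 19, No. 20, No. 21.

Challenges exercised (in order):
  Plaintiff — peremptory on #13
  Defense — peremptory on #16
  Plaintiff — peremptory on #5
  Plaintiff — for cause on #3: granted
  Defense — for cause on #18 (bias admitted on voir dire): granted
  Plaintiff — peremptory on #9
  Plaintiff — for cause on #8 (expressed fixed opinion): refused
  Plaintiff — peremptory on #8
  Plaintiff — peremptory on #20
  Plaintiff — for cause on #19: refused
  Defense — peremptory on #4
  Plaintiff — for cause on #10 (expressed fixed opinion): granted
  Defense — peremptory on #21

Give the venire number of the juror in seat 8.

15

Removed: #3, #4, #5, #8, #9, #10, #13, #16, #18, #20, #21. (#19 stays — for-cause denied.)
Filling seats in venire order through position 8: #1, #2, #6, #7, #11, #12, #14, #15.
So seat 8 is #15.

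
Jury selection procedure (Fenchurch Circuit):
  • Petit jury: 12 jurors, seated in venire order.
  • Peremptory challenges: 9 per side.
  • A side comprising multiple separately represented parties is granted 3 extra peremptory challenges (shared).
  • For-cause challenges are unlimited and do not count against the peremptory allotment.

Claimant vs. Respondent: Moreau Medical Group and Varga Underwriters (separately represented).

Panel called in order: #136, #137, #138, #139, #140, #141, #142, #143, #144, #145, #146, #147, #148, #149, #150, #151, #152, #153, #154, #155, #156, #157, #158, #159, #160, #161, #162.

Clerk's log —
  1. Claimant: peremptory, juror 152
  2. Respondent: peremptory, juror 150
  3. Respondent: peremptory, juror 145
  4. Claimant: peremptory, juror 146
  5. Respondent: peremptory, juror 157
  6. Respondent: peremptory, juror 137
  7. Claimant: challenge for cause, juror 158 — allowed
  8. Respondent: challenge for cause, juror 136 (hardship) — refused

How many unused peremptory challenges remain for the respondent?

8

Respondent allotment: 9 base + 3 multi-party = 12.
Respondent peremptories used: #150, #145, #157, #137 — 4 (the for-cause on #136 doesn't count).
Remaining: 12 − 4 = 8.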